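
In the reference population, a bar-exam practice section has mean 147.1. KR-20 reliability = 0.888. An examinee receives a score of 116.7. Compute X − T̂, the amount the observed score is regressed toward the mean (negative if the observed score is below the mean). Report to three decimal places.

T̂ = 0.888(116.7) + 0.112(147.1) = 103.6296 + 16.4752 = 120.10480 → 120.1048
X − T̂ = 116.7 − 120.1048 = -3.4048 → -3.405

-3.405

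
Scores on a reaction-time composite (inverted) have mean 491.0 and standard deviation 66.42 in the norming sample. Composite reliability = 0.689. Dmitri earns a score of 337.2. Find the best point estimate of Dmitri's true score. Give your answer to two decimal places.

T̂ = ρX + (1 − ρ)μ
  = 0.689 × 337.2 + 0.311 × 491.0
  = 232.3308 + 152.7010
  = 385.032
  ≈ 385.03

385.03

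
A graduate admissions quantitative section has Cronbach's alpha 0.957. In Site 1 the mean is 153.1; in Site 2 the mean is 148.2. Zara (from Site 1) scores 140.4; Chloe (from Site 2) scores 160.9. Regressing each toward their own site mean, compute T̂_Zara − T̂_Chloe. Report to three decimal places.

-19.408

T̂_Zara = 0.957(140.4) + 0.043(153.1) = 140.94610
T̂_Chloe = 0.957(160.9) + 0.043(148.2) = 160.35390
Difference = 140.94610 − 160.35390 = -19.40780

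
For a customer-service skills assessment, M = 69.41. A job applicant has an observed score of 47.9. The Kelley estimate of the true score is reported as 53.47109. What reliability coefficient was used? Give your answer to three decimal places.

T̂ = ρX + (1 − ρ)μ  ⇒  T̂ − μ = ρ(X − μ)
ρ = (T̂ − μ)/(X − μ) = (53.47109 − 69.41) / (47.9 − 69.41) = -15.93891 / -21.51 = 0.74100

0.741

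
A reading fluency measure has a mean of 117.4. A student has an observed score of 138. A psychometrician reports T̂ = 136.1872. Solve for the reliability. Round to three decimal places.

T̂ = ρX + (1 − ρ)μ  ⇒  T̂ − μ = ρ(X − μ)
ρ = (T̂ − μ)/(X − μ) = (136.1872 − 117.4) / (138 − 117.4) = 18.7872 / 20.6 = 0.91200

0.912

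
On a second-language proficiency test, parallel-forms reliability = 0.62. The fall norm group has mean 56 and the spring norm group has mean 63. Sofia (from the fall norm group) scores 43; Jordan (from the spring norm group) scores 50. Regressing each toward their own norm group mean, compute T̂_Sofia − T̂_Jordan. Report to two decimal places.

T̂_Sofia = 0.62(43) + 0.38(56) = 47.9400
T̂_Jordan = 0.62(50) + 0.38(63) = 54.9400
Difference = 47.9400 − 54.9400 = -7.0000

-7.00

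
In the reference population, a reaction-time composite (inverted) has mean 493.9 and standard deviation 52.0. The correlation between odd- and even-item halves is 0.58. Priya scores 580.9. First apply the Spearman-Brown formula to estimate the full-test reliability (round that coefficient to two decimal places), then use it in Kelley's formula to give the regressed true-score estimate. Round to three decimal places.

557.410

Spearman-Brown: ρ = 2r/(1 + r) = 2(0.58)/(1 + 0.58) = 1.160/1.58 = 0.7342 → 0.73
T̂ = 0.73(580.9) + 0.27(493.9) = 424.057 + 133.353 = 557.4100 → 557.410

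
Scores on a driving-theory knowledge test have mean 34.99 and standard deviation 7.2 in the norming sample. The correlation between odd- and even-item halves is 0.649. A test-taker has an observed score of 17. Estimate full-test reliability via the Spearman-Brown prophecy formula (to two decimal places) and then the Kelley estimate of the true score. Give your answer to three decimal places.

20.778

Spearman-Brown: ρ = 2r/(1 + r) = 2(0.649)/(1 + 0.649) = 1.2980/1.649 = 0.7871 → 0.79
T̂ = 0.79(17) + 0.21(34.99) = 13.43 + 7.3479 = 20.7779 → 20.778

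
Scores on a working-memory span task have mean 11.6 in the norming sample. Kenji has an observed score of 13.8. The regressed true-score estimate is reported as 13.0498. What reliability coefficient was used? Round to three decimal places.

0.659

T̂ = ρX + (1 − ρ)μ  ⇒  T̂ − μ = ρ(X − μ)
ρ = (T̂ − μ)/(X − μ) = (13.0498 − 11.6) / (13.8 − 11.6) = 1.4498 / 2.2 = 0.65900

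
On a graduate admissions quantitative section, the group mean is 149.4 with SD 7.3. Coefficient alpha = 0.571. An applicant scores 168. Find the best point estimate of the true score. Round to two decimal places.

T̂ = ρX + (1 − ρ)μ
  = 0.571 × 168 + 0.429 × 149.4
  = 95.928 + 64.0926
  = 160.021
  ≈ 160.02

160.02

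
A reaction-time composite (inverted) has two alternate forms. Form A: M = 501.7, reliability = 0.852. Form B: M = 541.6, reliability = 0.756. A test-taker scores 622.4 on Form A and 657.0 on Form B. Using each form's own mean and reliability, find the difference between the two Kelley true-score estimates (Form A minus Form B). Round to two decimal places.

T̂_A = 0.852(622.4) + 0.148(501.7) = 604.5364
T̂_B = 0.756(657.0) + 0.244(541.6) = 628.8424
T̂_A − T̂_B = -24.3060

-24.31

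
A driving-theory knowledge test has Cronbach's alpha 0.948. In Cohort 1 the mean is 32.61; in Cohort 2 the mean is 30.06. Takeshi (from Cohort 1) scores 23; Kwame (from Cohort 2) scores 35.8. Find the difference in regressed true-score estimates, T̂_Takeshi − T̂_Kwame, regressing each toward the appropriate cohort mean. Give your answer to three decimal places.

T̂_Takeshi = 0.948(23) + 0.052(32.61) = 23.49972
T̂_Kwame = 0.948(35.8) + 0.052(30.06) = 35.50152
Difference = 23.49972 − 35.50152 = -12.00180

-12.002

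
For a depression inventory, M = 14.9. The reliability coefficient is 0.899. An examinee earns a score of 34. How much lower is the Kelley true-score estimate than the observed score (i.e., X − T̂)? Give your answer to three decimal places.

T̂ = ρX + (1 − ρ)μ
  = 0.899 × 34 + 0.101 × 14.9
  = 30.566 + 1.5049
  = 32.07090
  ≈ 32.0709
X − T̂ = 34 − 32.0709 = 1.9291 → 1.929

1.929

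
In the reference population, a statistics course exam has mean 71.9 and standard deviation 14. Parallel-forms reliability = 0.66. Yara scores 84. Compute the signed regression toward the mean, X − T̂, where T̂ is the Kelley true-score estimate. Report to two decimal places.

4.11

T̂ = 0.66(84) + 0.34(71.9) = 55.44 + 24.446 = 79.8860 → 79.886
X − T̂ = 84 − 79.886 = 4.114 → 4.11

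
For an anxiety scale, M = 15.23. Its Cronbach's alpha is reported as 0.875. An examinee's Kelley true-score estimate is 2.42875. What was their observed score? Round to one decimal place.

T̂ = ρX + (1 − ρ)μ  ⇒  X = (T̂ − (1 − ρ)μ) / ρ
X = (2.42875 − 0.125 × 15.23) / 0.875 = (2.42875 − 1.90375) / 0.875 = 0.52500 / 0.875 = 0.600

0.6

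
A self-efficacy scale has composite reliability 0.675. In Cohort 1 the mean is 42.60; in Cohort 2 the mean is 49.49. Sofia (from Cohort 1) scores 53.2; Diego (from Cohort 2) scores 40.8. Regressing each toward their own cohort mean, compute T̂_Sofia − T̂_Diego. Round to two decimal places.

T̂_Sofia = 0.675(53.2) + 0.325(42.60) = 49.7550
T̂_Diego = 0.675(40.8) + 0.325(49.49) = 43.6242
Difference = 49.7550 − 43.6242 = 6.1308

6.13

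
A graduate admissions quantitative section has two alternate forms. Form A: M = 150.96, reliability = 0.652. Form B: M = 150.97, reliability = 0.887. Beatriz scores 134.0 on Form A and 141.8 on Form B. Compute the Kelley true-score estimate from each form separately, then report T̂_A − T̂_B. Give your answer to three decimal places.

T̂_A = 0.652(134.0) + 0.348(150.96) = 139.90208
T̂_B = 0.887(141.8) + 0.113(150.97) = 142.83621
T̂_A − T̂_B = -2.93413

-2.934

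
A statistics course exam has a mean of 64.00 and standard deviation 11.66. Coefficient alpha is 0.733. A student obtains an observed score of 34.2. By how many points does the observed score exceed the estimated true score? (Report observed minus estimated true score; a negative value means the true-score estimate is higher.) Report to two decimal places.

-7.96

T̂ = 0.733(34.2) + 0.267(64.00) = 25.0686 + 17.08800 = 42.1566 → 42.157
X − T̂ = 34.2 − 42.157 = -7.957 → -7.96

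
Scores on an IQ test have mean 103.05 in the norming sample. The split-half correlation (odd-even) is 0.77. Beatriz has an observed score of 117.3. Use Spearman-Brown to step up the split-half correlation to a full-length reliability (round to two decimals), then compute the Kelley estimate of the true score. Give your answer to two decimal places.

Spearman-Brown: ρ = 2r/(1 + r) = 2(0.77)/(1 + 0.77) = 1.540/1.77 = 0.8701 → 0.87
T̂ = 0.87(117.3) + 0.13(103.05) = 102.051 + 13.3965 = 115.448 → 115.45

115.45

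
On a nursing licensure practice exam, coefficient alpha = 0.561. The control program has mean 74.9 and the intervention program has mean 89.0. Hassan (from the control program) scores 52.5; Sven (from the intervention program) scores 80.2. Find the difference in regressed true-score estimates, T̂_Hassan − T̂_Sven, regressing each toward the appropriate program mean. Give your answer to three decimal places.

-21.730

T̂_Hassan = 0.561(52.5) + 0.439(74.9) = 62.33360
T̂_Sven = 0.561(80.2) + 0.439(89.0) = 84.06320
Difference = 62.33360 − 84.06320 = -21.72960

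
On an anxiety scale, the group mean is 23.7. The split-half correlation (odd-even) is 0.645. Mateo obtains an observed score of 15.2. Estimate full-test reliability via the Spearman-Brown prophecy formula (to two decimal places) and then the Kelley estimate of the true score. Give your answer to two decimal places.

17.07

Spearman-Brown: ρ = 2r/(1 + r) = 2(0.645)/(1 + 0.645) = 1.2900/1.645 = 0.7842 → 0.78
T̂ = ρX + (1 − ρ)μ
  = 0.78 × 15.2 + 0.22 × 23.7
  = 11.856 + 5.214
  = 17.070
  ≈ 17.07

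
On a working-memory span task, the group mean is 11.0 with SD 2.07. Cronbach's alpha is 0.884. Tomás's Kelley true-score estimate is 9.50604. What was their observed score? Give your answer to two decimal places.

T̂ = ρX + (1 − ρ)μ  ⇒  X = (T̂ − (1 − ρ)μ) / ρ
X = (9.50604 − 0.116 × 11.0) / 0.884 = (9.50604 − 1.2760) / 0.884 = 8.23004 / 0.884 = 9.3100

9.31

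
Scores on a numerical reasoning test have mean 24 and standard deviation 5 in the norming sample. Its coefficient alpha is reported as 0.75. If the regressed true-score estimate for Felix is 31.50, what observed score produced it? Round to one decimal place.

T̂ = ρX + (1 − ρ)μ  ⇒  X = (T̂ − (1 − ρ)μ) / ρ
X = (31.50 − 0.25 × 24) / 0.75 = (31.50 − 6.00) / 0.75 = 25.50 / 0.75 = 34.000

34.0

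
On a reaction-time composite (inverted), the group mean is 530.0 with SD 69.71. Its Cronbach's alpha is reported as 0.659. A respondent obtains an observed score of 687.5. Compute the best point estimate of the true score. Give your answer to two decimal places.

633.79

T̂ = ρX + (1 − ρ)μ
  = 0.659 × 687.5 + 0.341 × 530.0
  = 453.0625 + 180.7300
  = 633.793
  ≈ 633.79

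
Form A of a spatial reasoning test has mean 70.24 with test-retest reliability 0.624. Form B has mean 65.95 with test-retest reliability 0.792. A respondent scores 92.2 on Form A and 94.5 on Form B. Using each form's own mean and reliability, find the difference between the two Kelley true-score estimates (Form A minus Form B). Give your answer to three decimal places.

T̂_A = 0.624(92.2) + 0.376(70.24) = 83.94304
T̂_B = 0.792(94.5) + 0.208(65.95) = 88.56160
T̂_A − T̂_B = -4.61856

-4.619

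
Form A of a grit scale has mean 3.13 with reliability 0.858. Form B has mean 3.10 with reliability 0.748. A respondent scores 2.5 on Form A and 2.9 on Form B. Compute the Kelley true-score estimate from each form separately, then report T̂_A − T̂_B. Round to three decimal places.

T̂_A = 0.858(2.5) + 0.142(3.13) = 2.58946
T̂_B = 0.748(2.9) + 0.252(3.10) = 2.95040
T̂_A − T̂_B = -0.36094

-0.361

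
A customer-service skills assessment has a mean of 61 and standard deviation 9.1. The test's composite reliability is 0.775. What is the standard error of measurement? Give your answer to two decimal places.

SEM = SD · √(1 − ρ) = 9.1 × √0.225 = 9.1 × 0.4743 = 4.317

4.32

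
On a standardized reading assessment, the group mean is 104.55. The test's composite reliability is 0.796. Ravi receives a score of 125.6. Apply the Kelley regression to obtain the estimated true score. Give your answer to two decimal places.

121.31

T̂ = 0.796(125.6) + 0.204(104.55) = 99.9776 + 21.32820 = 121.306 → 121.31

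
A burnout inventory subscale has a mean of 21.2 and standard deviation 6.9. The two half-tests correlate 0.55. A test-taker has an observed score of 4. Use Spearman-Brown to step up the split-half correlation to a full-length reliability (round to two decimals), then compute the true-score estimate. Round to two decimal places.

Spearman-Brown: ρ = 2r/(1 + r) = 2(0.55)/(1 + 0.55) = 1.100/1.55 = 0.7097 → 0.71
Weight the observed score by reliability and the mean by (1 − reliability): T̂ = 0.71·4 + 0.29·21.2 = 2.84 + 6.148 = 8.988.

8.99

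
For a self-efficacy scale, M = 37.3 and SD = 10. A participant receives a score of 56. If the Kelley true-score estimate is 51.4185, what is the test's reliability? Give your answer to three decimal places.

0.755

T̂ = ρX + (1 − ρ)μ  ⇒  T̂ − μ = ρ(X − μ)
ρ = (T̂ − μ)/(X − μ) = (51.4185 − 37.3) / (56 − 37.3) = 14.1185 / 18.7 = 0.75500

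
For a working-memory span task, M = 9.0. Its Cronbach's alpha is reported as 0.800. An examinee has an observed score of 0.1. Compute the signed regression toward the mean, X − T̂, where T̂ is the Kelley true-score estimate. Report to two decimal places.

-1.78

T̂ = 0.800(0.1) + 0.200(9.0) = 0.0800 + 1.8000 = 1.8800 → 1.880
X − T̂ = 0.1 − 1.880 = -1.780 → -1.78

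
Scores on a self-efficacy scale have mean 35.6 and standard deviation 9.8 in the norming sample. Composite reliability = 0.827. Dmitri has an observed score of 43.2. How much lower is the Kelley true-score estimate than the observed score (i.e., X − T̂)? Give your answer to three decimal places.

1.315

T̂ = 0.827(43.2) + 0.173(35.6) = 35.7264 + 6.1588 = 41.88520 → 41.8852
X − T̂ = 43.2 − 41.8852 = 1.3148 → 1.315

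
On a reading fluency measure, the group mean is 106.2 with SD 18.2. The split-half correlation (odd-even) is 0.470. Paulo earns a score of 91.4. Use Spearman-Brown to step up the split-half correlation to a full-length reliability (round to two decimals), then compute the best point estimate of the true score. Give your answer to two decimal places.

96.73

Spearman-Brown: ρ = 2r/(1 + r) = 2(0.470)/(1 + 0.470) = 0.9400/1.470 = 0.6395 → 0.64
T̂ = 0.64(91.4) + 0.36(106.2) = 58.496 + 38.232 = 96.728 → 96.73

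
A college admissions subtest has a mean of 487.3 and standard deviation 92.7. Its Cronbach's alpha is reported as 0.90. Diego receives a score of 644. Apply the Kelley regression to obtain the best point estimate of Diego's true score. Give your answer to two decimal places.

T̂ = ρX + (1 − ρ)μ
  = 0.90 × 644 + 0.10 × 487.3
  = 579.60 + 48.730
  = 628.330
  ≈ 628.33

628.33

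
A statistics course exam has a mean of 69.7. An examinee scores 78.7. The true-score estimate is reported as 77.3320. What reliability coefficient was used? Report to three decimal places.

0.848

T̂ = ρX + (1 − ρ)μ  ⇒  T̂ − μ = ρ(X − μ)
ρ = (T̂ − μ)/(X − μ) = (77.3320 − 69.7) / (78.7 − 69.7) = 7.6320 / 9.0 = 0.84800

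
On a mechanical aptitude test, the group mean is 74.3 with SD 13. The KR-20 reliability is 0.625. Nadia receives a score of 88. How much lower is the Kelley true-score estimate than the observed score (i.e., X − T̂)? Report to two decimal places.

5.14

Kelley's formula gives T̂ = 0.625·88 + 0.375·74.3 = 55.000 + 27.8625 = 82.8625.
X − T̂ = 88 − 82.862 = 5.138 → 5.14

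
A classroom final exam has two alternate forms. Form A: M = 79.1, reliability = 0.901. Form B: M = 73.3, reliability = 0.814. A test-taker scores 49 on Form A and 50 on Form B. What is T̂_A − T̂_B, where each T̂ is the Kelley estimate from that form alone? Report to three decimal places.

T̂_A = 0.901(49) + 0.099(79.1) = 51.97990
T̂_B = 0.814(50) + 0.186(73.3) = 54.33380
T̂_A − T̂_B = -2.35390

-2.354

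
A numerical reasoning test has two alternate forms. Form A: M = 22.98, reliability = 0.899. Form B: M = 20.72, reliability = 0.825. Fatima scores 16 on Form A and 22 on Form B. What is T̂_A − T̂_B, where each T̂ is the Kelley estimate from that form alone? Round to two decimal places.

T̂_A = 0.899(16) + 0.101(22.98) = 16.7050
T̂_B = 0.825(22) + 0.175(20.72) = 21.7760
T̂_A − T̂_B = -5.0710

-5.07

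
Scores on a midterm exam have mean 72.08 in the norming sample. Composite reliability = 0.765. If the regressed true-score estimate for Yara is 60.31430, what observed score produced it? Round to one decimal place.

56.7

T̂ = ρX + (1 − ρ)μ  ⇒  X = (T̂ − (1 − ρ)μ) / ρ
X = (60.31430 − 0.235 × 72.08) / 0.765 = (60.31430 − 16.93880) / 0.765 = 43.37550 / 0.765 = 56.700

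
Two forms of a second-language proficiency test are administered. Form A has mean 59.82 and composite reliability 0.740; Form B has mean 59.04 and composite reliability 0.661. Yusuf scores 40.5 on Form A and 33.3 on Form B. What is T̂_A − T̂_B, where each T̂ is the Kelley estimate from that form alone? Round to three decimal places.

T̂_A = 0.740(40.5) + 0.260(59.82) = 45.52320
T̂_B = 0.661(33.3) + 0.339(59.04) = 42.02586
T̂_A − T̂_B = 3.49734

3.497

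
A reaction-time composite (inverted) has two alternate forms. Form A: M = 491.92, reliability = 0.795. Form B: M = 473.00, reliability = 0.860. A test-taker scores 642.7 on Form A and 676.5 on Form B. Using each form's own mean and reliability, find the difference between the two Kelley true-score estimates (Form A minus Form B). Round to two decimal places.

T̂_A = 0.795(642.7) + 0.205(491.92) = 611.7901
T̂_B = 0.860(676.5) + 0.140(473.00) = 648.0100
T̂_A − T̂_B = -36.2199

-36.22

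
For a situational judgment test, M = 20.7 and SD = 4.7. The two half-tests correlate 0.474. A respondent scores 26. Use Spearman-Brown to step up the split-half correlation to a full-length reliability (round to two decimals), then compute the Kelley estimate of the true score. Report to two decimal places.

Spearman-Brown: ρ = 2r/(1 + r) = 2(0.474)/(1 + 0.474) = 0.9480/1.474 = 0.6431 → 0.64
Kelley's formula gives T̂ = 0.64·26 + 0.36·20.7 = 16.64 + 7.452 = 24.092.

24.09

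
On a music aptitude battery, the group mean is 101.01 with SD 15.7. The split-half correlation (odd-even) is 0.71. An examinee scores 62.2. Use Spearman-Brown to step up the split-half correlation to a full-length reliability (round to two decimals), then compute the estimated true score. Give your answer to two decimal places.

68.80

Spearman-Brown: ρ = 2r/(1 + r) = 2(0.71)/(1 + 0.71) = 1.420/1.71 = 0.8304 → 0.83
T̂ = ρX + (1 − ρ)μ
  = 0.83 × 62.2 + 0.17 × 101.01
  = 51.626 + 17.1717
  = 68.798
  ≈ 68.80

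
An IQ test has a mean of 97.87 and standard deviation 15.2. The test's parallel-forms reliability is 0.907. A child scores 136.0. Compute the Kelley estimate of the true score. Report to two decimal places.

132.45

T̂ = ρX + (1 − ρ)μ
  = 0.907 × 136.0 + 0.093 × 97.87
  = 123.3520 + 9.10191
  = 132.454
  ≈ 132.45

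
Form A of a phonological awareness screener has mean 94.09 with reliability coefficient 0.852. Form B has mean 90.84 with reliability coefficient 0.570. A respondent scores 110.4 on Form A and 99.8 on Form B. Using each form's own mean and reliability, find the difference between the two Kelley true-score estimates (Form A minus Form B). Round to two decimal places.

T̂_A = 0.852(110.4) + 0.148(94.09) = 107.9861
T̂_B = 0.570(99.8) + 0.430(90.84) = 95.9472
T̂_A − T̂_B = 12.0389

12.04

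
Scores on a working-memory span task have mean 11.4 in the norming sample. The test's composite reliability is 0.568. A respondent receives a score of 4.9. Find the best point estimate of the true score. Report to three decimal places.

7.708

T̂ = 0.568(4.9) + 0.432(11.4) = 2.7832 + 4.9248 = 7.7080 → 7.708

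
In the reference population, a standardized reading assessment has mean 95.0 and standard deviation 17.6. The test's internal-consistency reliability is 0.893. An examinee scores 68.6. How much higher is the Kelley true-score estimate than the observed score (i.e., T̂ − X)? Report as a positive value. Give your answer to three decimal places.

Regress the observed score toward the mean by the unreliability: T̂ = 0.893·68.6 + 0.107·95.0 = 61.2598 + 10.1650 = 71.42480.
T̂ − X = 71.4248 − 68.6 = 2.8248 → 2.825

2.825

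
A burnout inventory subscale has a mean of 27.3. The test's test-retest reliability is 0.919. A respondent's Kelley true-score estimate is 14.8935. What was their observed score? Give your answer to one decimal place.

13.8

T̂ = ρX + (1 − ρ)μ  ⇒  X = (T̂ − (1 − ρ)μ) / ρ
X = (14.8935 − 0.081 × 27.3) / 0.919 = (14.8935 − 2.2113) / 0.919 = 12.6822 / 0.919 = 13.800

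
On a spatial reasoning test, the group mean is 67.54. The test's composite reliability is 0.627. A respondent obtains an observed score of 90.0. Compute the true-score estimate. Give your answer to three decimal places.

T̂ = ρX + (1 − ρ)μ
  = 0.627 × 90.0 + 0.373 × 67.54
  = 56.4300 + 25.19242
  = 81.6224
  ≈ 81.622

81.622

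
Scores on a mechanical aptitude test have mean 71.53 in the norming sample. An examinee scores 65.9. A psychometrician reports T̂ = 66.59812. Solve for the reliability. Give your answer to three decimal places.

T̂ = ρX + (1 − ρ)μ  ⇒  T̂ − μ = ρ(X − μ)
ρ = (T̂ − μ)/(X − μ) = (66.59812 − 71.53) / (65.9 − 71.53) = -4.93188 / -5.63 = 0.87600

0.876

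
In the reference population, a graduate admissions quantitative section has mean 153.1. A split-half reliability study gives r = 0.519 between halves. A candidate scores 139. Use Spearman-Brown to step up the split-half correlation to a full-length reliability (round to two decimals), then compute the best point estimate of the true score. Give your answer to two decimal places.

143.51

Spearman-Brown: ρ = 2r/(1 + r) = 2(0.519)/(1 + 0.519) = 1.0380/1.519 = 0.6833 → 0.68
T̂ = ρX + (1 − ρ)μ
  = 0.68 × 139 + 0.32 × 153.1
  = 94.52 + 48.992
  = 143.512
  ≈ 143.51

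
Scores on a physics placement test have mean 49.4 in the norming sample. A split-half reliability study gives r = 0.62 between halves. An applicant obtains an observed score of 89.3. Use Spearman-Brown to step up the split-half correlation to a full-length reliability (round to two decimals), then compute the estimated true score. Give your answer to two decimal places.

Spearman-Brown: ρ = 2r/(1 + r) = 2(0.62)/(1 + 0.62) = 1.240/1.62 = 0.7654 → 0.77
T̂ = 0.77(89.3) + 0.23(49.4) = 68.761 + 11.362 = 80.123 → 80.12

80.12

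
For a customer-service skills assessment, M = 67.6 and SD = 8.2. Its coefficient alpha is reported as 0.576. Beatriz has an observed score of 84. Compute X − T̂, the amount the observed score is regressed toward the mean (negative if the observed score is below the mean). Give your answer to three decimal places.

6.954

T̂ = ρX + (1 − ρ)μ
  = 0.576 × 84 + 0.424 × 67.6
  = 48.384 + 28.6624
  = 77.04640
  ≈ 77.0464
X − T̂ = 84 − 77.0464 = 6.9536 → 6.954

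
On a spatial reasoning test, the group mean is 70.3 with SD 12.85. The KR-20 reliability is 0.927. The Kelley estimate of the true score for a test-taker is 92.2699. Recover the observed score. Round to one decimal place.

94.0

T̂ = ρX + (1 − ρ)μ  ⇒  X = (T̂ − (1 − ρ)μ) / ρ
X = (92.2699 − 0.073 × 70.3) / 0.927 = (92.2699 − 5.1319) / 0.927 = 87.1380 / 0.927 = 94.000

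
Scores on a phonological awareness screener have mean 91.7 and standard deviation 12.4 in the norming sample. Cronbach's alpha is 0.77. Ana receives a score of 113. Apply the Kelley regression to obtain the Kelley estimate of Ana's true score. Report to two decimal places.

108.10

T̂ = 0.77(113) + 0.23(91.7) = 87.01 + 21.091 = 108.101 → 108.10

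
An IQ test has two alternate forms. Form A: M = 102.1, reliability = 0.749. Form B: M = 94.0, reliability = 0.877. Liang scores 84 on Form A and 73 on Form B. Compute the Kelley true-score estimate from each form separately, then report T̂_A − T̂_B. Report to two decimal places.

12.96

T̂_A = 0.749(84) + 0.251(102.1) = 88.5431
T̂_B = 0.877(73) + 0.123(94.0) = 75.5830
T̂_A − T̂_B = 12.9601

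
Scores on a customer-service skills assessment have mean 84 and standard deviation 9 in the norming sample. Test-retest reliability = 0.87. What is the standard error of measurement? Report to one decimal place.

SEM = SD · √(1 − ρ) = 9 × √0.13 = 9 × 0.3606 = 3.245

3.2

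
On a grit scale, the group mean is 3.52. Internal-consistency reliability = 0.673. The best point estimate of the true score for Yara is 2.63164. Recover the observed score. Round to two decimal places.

T̂ = ρX + (1 − ρ)μ  ⇒  X = (T̂ − (1 − ρ)μ) / ρ
X = (2.63164 − 0.327 × 3.52) / 0.673 = (2.63164 − 1.15104) / 0.673 = 1.48060 / 0.673 = 2.2000

2.20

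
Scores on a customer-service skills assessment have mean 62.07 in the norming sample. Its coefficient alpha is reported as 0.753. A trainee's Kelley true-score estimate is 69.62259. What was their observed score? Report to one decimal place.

72.1

T̂ = ρX + (1 − ρ)μ  ⇒  X = (T̂ − (1 − ρ)μ) / ρ
X = (69.62259 − 0.247 × 62.07) / 0.753 = (69.62259 − 15.33129) / 0.753 = 54.29130 / 0.753 = 72.100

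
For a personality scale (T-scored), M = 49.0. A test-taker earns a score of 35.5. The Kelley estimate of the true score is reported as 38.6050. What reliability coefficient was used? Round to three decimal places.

0.770

T̂ = ρX + (1 − ρ)μ  ⇒  T̂ − μ = ρ(X − μ)
ρ = (T̂ − μ)/(X − μ) = (38.6050 − 49.0) / (35.5 − 49.0) = -10.3950 / -13.5 = 0.77000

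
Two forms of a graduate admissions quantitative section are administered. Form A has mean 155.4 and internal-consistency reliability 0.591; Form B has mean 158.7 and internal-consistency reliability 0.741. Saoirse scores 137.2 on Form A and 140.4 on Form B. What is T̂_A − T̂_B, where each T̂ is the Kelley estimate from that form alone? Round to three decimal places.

T̂_A = 0.591(137.2) + 0.409(155.4) = 144.64380
T̂_B = 0.741(140.4) + 0.259(158.7) = 145.13970
T̂_A − T̂_B = -0.49590

-0.496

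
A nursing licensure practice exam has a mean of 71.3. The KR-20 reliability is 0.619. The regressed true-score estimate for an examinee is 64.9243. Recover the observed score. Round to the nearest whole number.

61

T̂ = ρX + (1 − ρ)μ  ⇒  X = (T̂ − (1 − ρ)μ) / ρ
X = (64.9243 − 0.381 × 71.3) / 0.619 = (64.9243 − 27.1653) / 0.619 = 37.7590 / 0.619 = 61.00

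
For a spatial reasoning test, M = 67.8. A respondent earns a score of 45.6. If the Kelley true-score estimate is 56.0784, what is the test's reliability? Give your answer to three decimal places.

0.528

T̂ = ρX + (1 − ρ)μ  ⇒  T̂ − μ = ρ(X − μ)
ρ = (T̂ − μ)/(X − μ) = (56.0784 − 67.8) / (45.6 − 67.8) = -11.7216 / -22.2 = 0.52800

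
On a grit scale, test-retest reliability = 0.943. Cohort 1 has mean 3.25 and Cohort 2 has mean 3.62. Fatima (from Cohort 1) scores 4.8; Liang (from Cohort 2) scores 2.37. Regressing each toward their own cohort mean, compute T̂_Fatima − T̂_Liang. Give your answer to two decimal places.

2.27

T̂_Fatima = 0.943(4.8) + 0.057(3.25) = 4.7116
T̂_Liang = 0.943(2.37) + 0.057(3.62) = 2.4413
Difference = 4.7116 − 2.4413 = 2.2704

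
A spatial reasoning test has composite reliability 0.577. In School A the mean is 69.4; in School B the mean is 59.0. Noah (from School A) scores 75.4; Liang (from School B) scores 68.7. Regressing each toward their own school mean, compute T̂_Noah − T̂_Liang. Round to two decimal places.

8.27

T̂_Noah = 0.577(75.4) + 0.423(69.4) = 72.8620
T̂_Liang = 0.577(68.7) + 0.423(59.0) = 64.5969
Difference = 72.8620 − 64.5969 = 8.2651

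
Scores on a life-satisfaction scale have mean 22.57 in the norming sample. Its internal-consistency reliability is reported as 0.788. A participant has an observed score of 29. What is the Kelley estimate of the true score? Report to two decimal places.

27.64

T̂ = 0.788(29) + 0.212(22.57) = 22.852 + 4.78484 = 27.637 → 27.64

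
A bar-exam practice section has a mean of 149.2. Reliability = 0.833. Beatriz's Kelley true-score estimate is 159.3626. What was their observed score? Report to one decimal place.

T̂ = ρX + (1 − ρ)μ  ⇒  X = (T̂ − (1 − ρ)μ) / ρ
X = (159.3626 − 0.167 × 149.2) / 0.833 = (159.3626 − 24.9164) / 0.833 = 134.4462 / 0.833 = 161.400

161.4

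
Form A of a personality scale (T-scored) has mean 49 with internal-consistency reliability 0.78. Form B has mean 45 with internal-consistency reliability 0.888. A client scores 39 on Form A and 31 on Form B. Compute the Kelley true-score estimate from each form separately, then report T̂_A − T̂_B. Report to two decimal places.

8.63

T̂_A = 0.78(39) + 0.22(49) = 41.2000
T̂_B = 0.888(31) + 0.112(45) = 32.5680
T̂_A − T̂_B = 8.6320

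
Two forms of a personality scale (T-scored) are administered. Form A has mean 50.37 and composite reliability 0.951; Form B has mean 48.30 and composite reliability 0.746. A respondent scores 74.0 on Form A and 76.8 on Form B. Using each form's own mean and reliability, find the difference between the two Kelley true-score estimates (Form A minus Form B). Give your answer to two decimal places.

3.28

T̂_A = 0.951(74.0) + 0.049(50.37) = 72.8421
T̂_B = 0.746(76.8) + 0.254(48.30) = 69.5610
T̂_A − T̂_B = 3.2811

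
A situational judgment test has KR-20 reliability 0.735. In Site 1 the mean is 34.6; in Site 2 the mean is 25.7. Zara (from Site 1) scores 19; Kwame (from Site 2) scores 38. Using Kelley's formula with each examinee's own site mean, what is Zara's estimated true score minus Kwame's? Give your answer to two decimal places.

T̂_Zara = 0.735(19) + 0.265(34.6) = 23.1340
T̂_Kwame = 0.735(38) + 0.265(25.7) = 34.7405
Difference = 23.1340 − 34.7405 = -11.6065

-11.61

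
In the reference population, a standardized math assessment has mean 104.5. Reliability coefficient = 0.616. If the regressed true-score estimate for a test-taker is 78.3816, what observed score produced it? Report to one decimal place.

62.1

T̂ = ρX + (1 − ρ)μ  ⇒  X = (T̂ − (1 − ρ)μ) / ρ
X = (78.3816 − 0.384 × 104.5) / 0.616 = (78.3816 − 40.1280) / 0.616 = 38.2536 / 0.616 = 62.100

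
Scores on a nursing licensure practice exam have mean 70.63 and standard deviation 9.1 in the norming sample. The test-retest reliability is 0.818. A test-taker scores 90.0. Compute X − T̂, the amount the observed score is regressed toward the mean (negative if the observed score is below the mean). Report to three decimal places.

3.525

Regress the observed score toward the mean by the unreliability: T̂ = 0.818·90.0 + 0.182·70.63 = 73.6200 + 12.85466 = 86.47466.
X − T̂ = 90.0 − 86.4747 = 3.5253 → 3.525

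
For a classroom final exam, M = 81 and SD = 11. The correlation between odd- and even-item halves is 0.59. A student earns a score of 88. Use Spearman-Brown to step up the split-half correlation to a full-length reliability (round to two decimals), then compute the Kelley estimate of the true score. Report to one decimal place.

Spearman-Brown: ρ = 2r/(1 + r) = 2(0.59)/(1 + 0.59) = 1.180/1.59 = 0.7421 → 0.74
T̂ = ρX + (1 − ρ)μ
  = 0.74 × 88 + 0.26 × 81
  = 65.12 + 21.06
  = 86.18
  ≈ 86.2

86.2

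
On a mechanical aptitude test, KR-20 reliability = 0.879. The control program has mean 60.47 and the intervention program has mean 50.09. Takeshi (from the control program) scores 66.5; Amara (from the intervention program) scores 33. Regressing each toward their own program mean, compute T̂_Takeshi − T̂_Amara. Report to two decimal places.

30.70

T̂_Takeshi = 0.879(66.5) + 0.121(60.47) = 65.7704
T̂_Amara = 0.879(33) + 0.121(50.09) = 35.0679
Difference = 65.7704 − 35.0679 = 30.7025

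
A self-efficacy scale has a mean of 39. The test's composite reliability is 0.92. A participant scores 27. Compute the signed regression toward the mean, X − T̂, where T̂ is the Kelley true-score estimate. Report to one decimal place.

T̂ = 0.92(27) + 0.08(39) = 24.84 + 3.12 = 27.960 → 27.96
X − T̂ = 27 − 27.96 = -0.96 → -1.0

-1.0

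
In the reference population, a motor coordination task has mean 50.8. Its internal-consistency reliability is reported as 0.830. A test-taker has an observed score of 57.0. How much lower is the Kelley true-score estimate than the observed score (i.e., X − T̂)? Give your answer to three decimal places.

1.054

Kelley's formula gives T̂ = 0.830·57.0 + 0.170·50.8 = 47.3100 + 8.6360 = 55.94600.
X − T̂ = 57.0 − 55.9460 = 1.0540 → 1.054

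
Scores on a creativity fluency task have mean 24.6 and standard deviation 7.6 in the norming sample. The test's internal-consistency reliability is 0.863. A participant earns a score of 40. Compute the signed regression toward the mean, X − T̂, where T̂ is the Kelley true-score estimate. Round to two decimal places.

2.11

T̂ = ρX + (1 − ρ)μ
  = 0.863 × 40 + 0.137 × 24.6
  = 34.520 + 3.3702
  = 37.8902
  ≈ 37.890
X − T̂ = 40 − 37.890 = 2.110 → 2.11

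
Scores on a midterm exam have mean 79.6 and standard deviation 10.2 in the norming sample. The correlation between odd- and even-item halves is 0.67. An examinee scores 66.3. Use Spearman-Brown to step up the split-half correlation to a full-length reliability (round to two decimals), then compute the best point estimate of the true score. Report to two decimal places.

Spearman-Brown: ρ = 2r/(1 + r) = 2(0.67)/(1 + 0.67) = 1.340/1.67 = 0.8024 → 0.80
T̂ = 0.80(66.3) + 0.20(79.6) = 53.040 + 15.920 = 68.960 → 68.96

68.96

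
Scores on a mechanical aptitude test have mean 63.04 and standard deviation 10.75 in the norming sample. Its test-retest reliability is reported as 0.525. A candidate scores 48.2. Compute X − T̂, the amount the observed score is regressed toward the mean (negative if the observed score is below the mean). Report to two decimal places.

-7.05

Regress the observed score toward the mean by the unreliability: T̂ = 0.525·48.2 + 0.475·63.04 = 25.3050 + 29.94400 = 55.2490.
X − T̂ = 48.2 − 55.249 = -7.049 → -7.05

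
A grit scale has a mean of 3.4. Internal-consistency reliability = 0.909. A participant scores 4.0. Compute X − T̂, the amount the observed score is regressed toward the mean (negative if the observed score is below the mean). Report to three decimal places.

Regress the observed score toward the mean by the unreliability: T̂ = 0.909·4.0 + 0.091·3.4 = 3.6360 + 0.3094 = 3.94540.
X − T̂ = 4.0 − 3.9454 = 0.0546 → 0.055

0.055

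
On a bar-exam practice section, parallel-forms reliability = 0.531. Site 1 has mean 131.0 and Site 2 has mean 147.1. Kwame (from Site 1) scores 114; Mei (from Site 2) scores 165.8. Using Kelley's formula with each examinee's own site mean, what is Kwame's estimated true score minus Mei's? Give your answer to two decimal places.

T̂_Kwame = 0.531(114) + 0.469(131.0) = 121.9730
T̂_Mei = 0.531(165.8) + 0.469(147.1) = 157.0297
Difference = 121.9730 − 157.0297 = -35.0567

-35.06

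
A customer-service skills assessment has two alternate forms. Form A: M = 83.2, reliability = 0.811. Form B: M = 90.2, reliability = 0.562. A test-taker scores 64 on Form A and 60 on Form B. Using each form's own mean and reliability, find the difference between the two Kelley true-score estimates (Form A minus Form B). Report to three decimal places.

-5.599

T̂_A = 0.811(64) + 0.189(83.2) = 67.62880
T̂_B = 0.562(60) + 0.438(90.2) = 73.22760
T̂_A − T̂_B = -5.59880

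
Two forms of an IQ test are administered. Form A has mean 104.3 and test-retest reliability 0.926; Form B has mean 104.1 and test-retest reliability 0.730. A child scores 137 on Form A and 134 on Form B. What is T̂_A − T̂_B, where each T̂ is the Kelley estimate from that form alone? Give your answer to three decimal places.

8.653

T̂_A = 0.926(137) + 0.074(104.3) = 134.58020
T̂_B = 0.730(134) + 0.270(104.1) = 125.92700
T̂_A − T̂_B = 8.65320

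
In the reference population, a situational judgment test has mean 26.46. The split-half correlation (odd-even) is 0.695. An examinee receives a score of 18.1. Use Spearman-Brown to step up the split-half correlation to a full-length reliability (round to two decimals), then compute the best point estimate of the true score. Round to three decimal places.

Spearman-Brown: ρ = 2r/(1 + r) = 2(0.695)/(1 + 0.695) = 1.3900/1.695 = 0.8201 → 0.82
T̂ = 0.82(18.1) + 0.18(26.46) = 14.842 + 4.7628 = 19.6048 → 19.605

19.605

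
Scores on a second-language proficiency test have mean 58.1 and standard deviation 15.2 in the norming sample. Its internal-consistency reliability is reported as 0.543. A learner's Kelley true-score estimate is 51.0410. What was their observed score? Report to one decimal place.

45.1

T̂ = ρX + (1 − ρ)μ  ⇒  X = (T̂ − (1 − ρ)μ) / ρ
X = (51.0410 − 0.457 × 58.1) / 0.543 = (51.0410 − 26.5517) / 0.543 = 24.4893 / 0.543 = 45.100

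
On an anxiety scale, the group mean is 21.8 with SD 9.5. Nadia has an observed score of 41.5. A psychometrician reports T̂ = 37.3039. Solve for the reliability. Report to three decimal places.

0.787

T̂ = ρX + (1 − ρ)μ  ⇒  T̂ − μ = ρ(X − μ)
ρ = (T̂ − μ)/(X − μ) = (37.3039 − 21.8) / (41.5 − 21.8) = 15.5039 / 19.7 = 0.78700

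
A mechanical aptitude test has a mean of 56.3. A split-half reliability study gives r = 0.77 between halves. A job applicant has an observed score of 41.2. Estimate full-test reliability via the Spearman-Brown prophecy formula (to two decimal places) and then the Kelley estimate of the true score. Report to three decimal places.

Spearman-Brown: ρ = 2r/(1 + r) = 2(0.77)/(1 + 0.77) = 1.540/1.77 = 0.8701 → 0.87
T̂ = ρX + (1 − ρ)μ
  = 0.87 × 41.2 + 0.13 × 56.3
  = 35.844 + 7.319
  = 43.1630
  ≈ 43.163

43.163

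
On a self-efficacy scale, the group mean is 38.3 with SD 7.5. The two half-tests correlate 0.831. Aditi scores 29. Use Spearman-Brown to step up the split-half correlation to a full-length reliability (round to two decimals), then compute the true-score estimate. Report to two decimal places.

29.84

Spearman-Brown: ρ = 2r/(1 + r) = 2(0.831)/(1 + 0.831) = 1.6620/1.831 = 0.9077 → 0.91
Weight the observed score by reliability and the mean by (1 − reliability): T̂ = 0.91·29 + 0.09·38.3 = 26.39 + 3.447 = 29.837.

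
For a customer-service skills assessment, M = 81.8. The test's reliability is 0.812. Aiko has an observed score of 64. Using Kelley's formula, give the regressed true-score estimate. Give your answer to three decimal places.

T̂ = ρX + (1 − ρ)μ
  = 0.812 × 64 + 0.188 × 81.8
  = 51.968 + 15.3784
  = 67.3464
  ≈ 67.346

67.346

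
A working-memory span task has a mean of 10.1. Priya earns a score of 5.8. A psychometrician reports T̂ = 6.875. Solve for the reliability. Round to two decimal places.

T̂ = ρX + (1 − ρ)μ  ⇒  T̂ − μ = ρ(X − μ)
ρ = (T̂ − μ)/(X − μ) = (6.875 − 10.1) / (5.8 − 10.1) = -3.225 / -4.3 = 0.7500

0.75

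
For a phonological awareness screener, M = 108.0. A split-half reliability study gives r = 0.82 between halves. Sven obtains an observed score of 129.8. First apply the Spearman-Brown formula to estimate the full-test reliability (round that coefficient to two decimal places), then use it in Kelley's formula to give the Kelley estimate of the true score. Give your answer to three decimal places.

127.620

Spearman-Brown: ρ = 2r/(1 + r) = 2(0.82)/(1 + 0.82) = 1.640/1.82 = 0.9011 → 0.90
T̂ = ρX + (1 − ρ)μ
  = 0.90 × 129.8 + 0.10 × 108.0
  = 116.820 + 10.800
  = 127.6200
  ≈ 127.620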